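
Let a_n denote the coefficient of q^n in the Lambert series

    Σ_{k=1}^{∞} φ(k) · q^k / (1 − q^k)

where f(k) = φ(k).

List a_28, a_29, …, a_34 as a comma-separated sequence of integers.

[q^28] φ(1)=1,φ(2)=1,φ(4)=2,φ(7)=6,φ(14)=6,φ(28)=12 ⇒ 28
q^29  k|29↦φ(k): 29:28 1:1  a_29=29
n=30: 1·30 2·15 3·10 5·6 6·5 10·3 15·2 30·1  φ→[1+1+2+4+2+4+8+8]=30
n=31: 31·1 1·31  φ→[30+1]=31
n=32: 32·1 16·2 8·4 4·8 2·16 1·32  φ→[16+8+4+2+1+1]=32
d|33:{33,11,3,1}  Σφ=20+10+2+1=33
[q^34] φ(1)=1,φ(2)=1,φ(17)=16,φ(34)=16 ⇒ 34

28, 29, 30, 31, 32, 33, 34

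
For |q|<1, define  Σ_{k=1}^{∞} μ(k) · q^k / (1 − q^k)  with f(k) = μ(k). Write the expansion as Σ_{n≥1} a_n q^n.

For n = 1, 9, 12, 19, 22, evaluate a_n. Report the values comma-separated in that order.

1, 0, 0, 0, 0

[q^1] μ(1)=1 ⇒ 1
d|9:{9,3,1}  Σμ=0+(-1)+1=0
n=12: 12·1 6·2 4·3 3·4 2·6 1·12  μ→[0+1+0+(-1)+(-1)+1]=0
n=19: 19·1 1·19  μ→[(-1)+1]=0
n=22: 22·1 11·2 2·11 1·22  μ→[1+(-1)+(-1)+1]=0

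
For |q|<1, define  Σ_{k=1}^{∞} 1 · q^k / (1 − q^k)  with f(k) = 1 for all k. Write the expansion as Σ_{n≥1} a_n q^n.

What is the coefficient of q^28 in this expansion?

n=28: 28·1 14·2 7·4 4·7 2·14 1·28  f→[1+1+1+1+1+1]=6

a_28 = 6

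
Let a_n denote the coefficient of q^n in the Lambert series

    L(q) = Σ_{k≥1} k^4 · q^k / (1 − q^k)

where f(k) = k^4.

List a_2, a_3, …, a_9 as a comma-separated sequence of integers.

17, 82, 273, 626, 1394, 2402, 4369, 6643

q^2  k|2↦f(k): 1:1 2:16  a_2=17
n=3: 3·1 1·3  f→[81+1]=82
q^4  k|4↦f(k): 4:256 2:16 1:1  a_4=273
q^5  k|5↦f(k): 5:625 1:1  a_5=626
d|6:{6,3,2,1}  Σf=1296+81+16+1=1394
[q^7] f(7)=2401,f(1)=1 ⇒ 2402
q^8  k|8↦f(k): 8:4096 4:256 2:16 1:1  a_8=4369
[q^9] f(9)=6561,f(3)=81,f(1)=1 ⇒ 6643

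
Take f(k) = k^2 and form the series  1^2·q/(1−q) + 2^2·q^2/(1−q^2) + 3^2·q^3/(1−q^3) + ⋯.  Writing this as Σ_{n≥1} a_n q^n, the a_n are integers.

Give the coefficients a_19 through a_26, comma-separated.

362, 546, 500, 610, 530, 850, 651, 850

n=19: 1·19 19·1  f→[1+361]=362
[q^20] f(1)=1,f(2)=4,f(4)=16,f(5)=25,f(10)=100,f(20)=400 ⇒ 546
n=21: 21·1 7·3 3·7 1·21  f→[441+49+9+1]=500
n=22: 1·22 2·11 11·2 22·1  f→[1+4+121+484]=610
n=23: 1·23 23·1  f→[1+529]=530
n=24: 1·24 2·12 3·8 4·6 6·4 8·3 12·2 24·1  f→[1+4+9+16+36+64+144+576]=850
n=25: 1·25 5·5 25·1  f→[1+25+625]=651
[q^26] f(1)=1,f(2)=4,f(13)=169,f(26)=676 ⇒ 850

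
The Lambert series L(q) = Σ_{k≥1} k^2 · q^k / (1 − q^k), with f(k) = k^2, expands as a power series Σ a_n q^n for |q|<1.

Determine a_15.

[q^15] f(15)=225,f(5)=25,f(3)=9,f(1)=1 ⇒ 260

a_15 = 260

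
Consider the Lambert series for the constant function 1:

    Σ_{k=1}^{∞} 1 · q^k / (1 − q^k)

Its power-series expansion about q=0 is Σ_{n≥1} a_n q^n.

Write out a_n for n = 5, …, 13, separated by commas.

q^5  k|5↦f(k): 1:1 5:1  a_5=2
[q^6] f(6)=1,f(3)=1,f(2)=1,f(1)=1 ⇒ 4
d|7:{7,1}  Σf=1+1=2
[q^8] f(1)=1,f(2)=1,f(4)=1,f(8)=1 ⇒ 4
[q^9] f(9)=1,f(3)=1,f(1)=1 ⇒ 3
n=10: 1·10 2·5 5·2 10·1  f→[1+1+1+1]=4
d|11:{11,1}  Σf=1+1=2
q^12  k|12↦f(k): 12:1 6:1 4:1 3:1 2:1 1:1  a_12=6
d|13:{13,1}  Σf=1+1=2

2, 4, 2, 4, 3, 4, 2, 6, 2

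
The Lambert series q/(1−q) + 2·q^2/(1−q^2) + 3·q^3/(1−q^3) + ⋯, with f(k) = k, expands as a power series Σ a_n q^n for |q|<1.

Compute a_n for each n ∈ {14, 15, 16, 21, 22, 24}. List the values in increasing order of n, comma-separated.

24, 24, 31, 32, 36, 60

d|14:{14,7,2,1}  Σf=14+7+2+1=24
q^15  k|15↦f(k): 1:1 3:3 5:5 15:15  a_15=24
q^16  k|16↦f(k): 1:1 2:2 4:4 8:8 16:16  a_16=31
q^21  k|21↦f(k): 1:1 3:3 7:7 21:21  a_21=32
q^22  k|22↦f(k): 1:1 2:2 11:11 22:22  a_22=36
[q^24] f(24)=24,f(12)=12,f(8)=8,f(6)=6,f(4)=4,f(3)=3,f(2)=2,f(1)=1 ⇒ 60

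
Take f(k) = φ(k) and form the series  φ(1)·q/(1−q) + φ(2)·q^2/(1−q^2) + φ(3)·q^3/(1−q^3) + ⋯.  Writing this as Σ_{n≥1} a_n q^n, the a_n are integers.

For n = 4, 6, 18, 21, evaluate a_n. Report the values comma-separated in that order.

q^4  k|4↦φ(k): 4:2 2:1 1:1  a_4=4
n=6: 6·1 3·2 2·3 1·6  φ→[2+2+1+1]=6
[q^18] φ(1)=1,φ(2)=1,φ(3)=2,φ(6)=2,φ(9)=6,φ(18)=6 ⇒ 18
q^21  k|21↦φ(k): 21:12 7:6 3:2 1:1  a_21=21

4, 6, 18, 21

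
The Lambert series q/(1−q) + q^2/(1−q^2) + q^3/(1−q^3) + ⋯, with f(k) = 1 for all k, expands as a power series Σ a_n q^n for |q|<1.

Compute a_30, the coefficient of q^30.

[q^30] f(1)=1,f(2)=1,f(3)=1,f(5)=1,f(6)=1,f(10)=1,f(15)=1,f(30)=1 ⇒ 8

a_30 = 8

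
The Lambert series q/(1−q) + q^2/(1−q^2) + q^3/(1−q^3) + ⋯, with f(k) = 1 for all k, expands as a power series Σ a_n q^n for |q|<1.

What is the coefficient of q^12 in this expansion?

a_12 = 6

[q^12] f(12)=1,f(6)=1,f(4)=1,f(3)=1,f(2)=1,f(1)=1 ⇒ 6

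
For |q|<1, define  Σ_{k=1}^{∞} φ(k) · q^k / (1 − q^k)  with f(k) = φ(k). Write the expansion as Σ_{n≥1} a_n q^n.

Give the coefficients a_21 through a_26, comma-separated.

[q^21] φ(21)=12,φ(7)=6,φ(3)=2,φ(1)=1 ⇒ 21
d|22:{1,2,11,22}  Σφ=1+1+10+10=22
n=23: 1·23 23·1  φ→[1+22]=23
q^24  k|24↦φ(k): 1:1 2:1 3:2 4:2 6:2 8:4 12:4 24:8  a_24=24
d|25:{25,5,1}  Σφ=20+4+1=25
[q^26] φ(26)=12,φ(13)=12,φ(2)=1,φ(1)=1 ⇒ 26

21, 22, 23, 24, 25, 26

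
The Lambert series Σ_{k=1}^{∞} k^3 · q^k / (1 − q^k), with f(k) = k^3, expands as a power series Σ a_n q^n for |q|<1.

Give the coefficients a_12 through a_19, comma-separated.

2044, 2198, 3096, 3528, 4681, 4914, 6813, 6860

q^12  k|12↦f(k): 12:1728 6:216 4:64 3:27 2:8 1:1  a_12=2044
n=13: 13·1 1·13  f→[2197+1]=2198
q^14  k|14↦f(k): 1:1 2:8 7:343 14:2744  a_14=3096
n=15: 15·1 5·3 3·5 1·15  f→[3375+125+27+1]=3528
n=16: 16·1 8·2 4·4 2·8 1·16  f→[4096+512+64+8+1]=4681
n=17: 17·1 1·17  f→[4913+1]=4914
q^18  k|18↦f(k): 18:5832 9:729 6:216 3:27 2:8 1:1  a_18=6813
n=19: 1·19 19·1  f→[1+6859]=6860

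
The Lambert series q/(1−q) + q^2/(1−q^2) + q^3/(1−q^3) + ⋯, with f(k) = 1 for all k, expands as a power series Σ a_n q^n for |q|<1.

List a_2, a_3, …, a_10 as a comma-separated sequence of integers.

n=2: 2·1 1·2  f→[1+1]=2
d|3:{3,1}  Σf=1+1=2
n=4: 1·4 2·2 4·1  f→[1+1+1]=3
q^5  k|5↦f(k): 1:1 5:1  a_5=2
q^6  k|6↦f(k): 1:1 2:1 3:1 6:1  a_6=4
d|7:{7,1}  Σf=1+1=2
q^8  k|8↦f(k): 1:1 2:1 4:1 8:1  a_8=4
q^9  k|9↦f(k): 1:1 3:1 9:1  a_9=3
q^10  k|10↦f(k): 1:1 2:1 5:1 10:1  a_10=4

2, 2, 3, 2, 4, 2, 4, 3, 4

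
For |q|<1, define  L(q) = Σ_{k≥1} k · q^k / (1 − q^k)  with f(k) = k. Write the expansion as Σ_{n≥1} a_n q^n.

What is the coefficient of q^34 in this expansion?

a_34 = 54

q^34  k|34↦f(k): 34:34 17:17 2:2 1:1  a_34=54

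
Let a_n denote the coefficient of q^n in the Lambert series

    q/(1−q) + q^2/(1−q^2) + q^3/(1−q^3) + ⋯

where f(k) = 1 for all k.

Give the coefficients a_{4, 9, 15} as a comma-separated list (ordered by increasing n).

3, 3, 4

q^4  k|4↦f(k): 4:1 2:1 1:1  a_4=3
d|9:{9,3,1}  Σf=1+1+1=3
d|15:{15,5,3,1}  Σf=1+1+1+1=4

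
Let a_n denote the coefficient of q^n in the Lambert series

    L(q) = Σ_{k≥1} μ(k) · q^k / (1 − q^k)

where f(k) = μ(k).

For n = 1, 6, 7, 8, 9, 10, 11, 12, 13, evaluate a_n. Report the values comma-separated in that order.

1, 0, 0, 0, 0, 0, 0, 0, 0

q^1  k|1↦μ(k): 1:1  a_1=1
q^6  k|6↦μ(k): 1:1 2:-1 3:-1 6:1  a_6=0
d|7:{7,1}  Σμ=(-1)+1=0
d|8:{1,2,4,8}  Σμ=1+(-1)+0+0=0
q^9  k|9↦μ(k): 1:1 3:-1 9:0  a_9=0
n=10: 10·1 5·2 2·5 1·10  μ→[1+(-1)+(-1)+1]=0
n=11: 11·1 1·11  μ→[(-1)+1]=0
d|12:{12,6,4,3,2,1}  Σμ=0+1+0+(-1)+(-1)+1=0
d|13:{1,13}  Σμ=1+(-1)=0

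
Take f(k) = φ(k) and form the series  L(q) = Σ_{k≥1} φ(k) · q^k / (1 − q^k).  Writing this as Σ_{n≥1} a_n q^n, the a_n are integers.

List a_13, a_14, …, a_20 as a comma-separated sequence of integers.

n=13: 1·13 13·1  φ→[1+12]=13
n=14: 1·14 2·7 7·2 14·1  φ→[1+1+6+6]=14
[q^15] φ(15)=8,φ(5)=4,φ(3)=2,φ(1)=1 ⇒ 15
n=16: 16·1 8·2 4·4 2·8 1·16  φ→[8+4+2+1+1]=16
n=17: 1·17 17·1  φ→[1+16]=17
[q^18] φ(18)=6,φ(9)=6,φ(6)=2,φ(3)=2,φ(2)=1,φ(1)=1 ⇒ 18
d|19:{1,19}  Σφ=1+18=19
[q^20] φ(20)=8,φ(10)=4,φ(5)=4,φ(4)=2,φ(2)=1,φ(1)=1 ⇒ 20

13, 14, 15, 16, 17, 18, 19, 20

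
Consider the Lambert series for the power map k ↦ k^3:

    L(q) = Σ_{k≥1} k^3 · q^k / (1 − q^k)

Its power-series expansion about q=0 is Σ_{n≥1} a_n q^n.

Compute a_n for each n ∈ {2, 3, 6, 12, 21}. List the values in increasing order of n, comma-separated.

9, 28, 252, 2044, 9632

q^2  k|2↦f(k): 2:8 1:1  a_2=9
d|3:{3,1}  Σf=27+1=28
[q^6] f(1)=1,f(2)=8,f(3)=27,f(6)=216 ⇒ 252
d|12:{1,2,3,4,6,12}  Σf=1+8+27+64+216+1728=2044
n=21: 21·1 7·3 3·7 1·21  f→[9261+343+27+1]=9632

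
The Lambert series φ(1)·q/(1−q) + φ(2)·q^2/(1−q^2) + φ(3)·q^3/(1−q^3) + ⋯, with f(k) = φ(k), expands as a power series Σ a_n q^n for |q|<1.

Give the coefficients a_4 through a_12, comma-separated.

[q^4] φ(4)=2,φ(2)=1,φ(1)=1 ⇒ 4
n=5: 1·5 5·1  φ→[1+4]=5
n=6: 1·6 2·3 3·2 6·1  φ→[1+1+2+2]=6
n=7: 7·1 1·7  φ→[6+1]=7
[q^8] φ(1)=1,φ(2)=1,φ(4)=2,φ(8)=4 ⇒ 8
[q^9] φ(1)=1,φ(3)=2,φ(9)=6 ⇒ 9
[q^10] φ(1)=1,φ(2)=1,φ(5)=4,φ(10)=4 ⇒ 10
d|11:{11,1}  Σφ=10+1=11
d|12:{1,2,3,4,6,12}  Σφ=1+1+2+2+2+4=12

4, 5, 6, 7, 8, 9, 10, 11, 12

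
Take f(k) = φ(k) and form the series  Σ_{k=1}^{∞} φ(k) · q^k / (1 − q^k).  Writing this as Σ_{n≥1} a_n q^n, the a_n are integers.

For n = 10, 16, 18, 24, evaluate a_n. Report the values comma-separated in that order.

[q^10] φ(10)=4,φ(5)=4,φ(2)=1,φ(1)=1 ⇒ 10
d|16:{1,2,4,8,16}  Σφ=1+1+2+4+8=16
q^18  k|18↦φ(k): 1:1 2:1 3:2 6:2 9:6 18:6  a_18=18
d|24:{24,12,8,6,4,3,2,1}  Σφ=8+4+4+2+2+2+1+1=24

10, 16, 18, 24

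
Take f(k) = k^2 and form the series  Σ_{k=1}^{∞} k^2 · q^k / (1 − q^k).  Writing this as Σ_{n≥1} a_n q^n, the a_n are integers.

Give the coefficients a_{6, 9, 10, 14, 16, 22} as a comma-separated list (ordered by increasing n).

[q^6] f(6)=36,f(3)=9,f(2)=4,f(1)=1 ⇒ 50
n=9: 1·9 3·3 9·1  f→[1+9+81]=91
q^10  k|10↦f(k): 1:1 2:4 5:25 10:100  a_10=130
d|14:{14,7,2,1}  Σf=196+49+4+1=250
q^16  k|16↦f(k): 16:256 8:64 4:16 2:4 1:1  a_16=341
[q^22] f(1)=1,f(2)=4,f(11)=121,f(22)=484 ⇒ 610

50, 91, 130, 250, 341, 610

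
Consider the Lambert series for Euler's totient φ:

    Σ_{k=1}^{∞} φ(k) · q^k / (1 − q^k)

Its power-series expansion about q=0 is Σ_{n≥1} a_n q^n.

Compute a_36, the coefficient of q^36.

[q^36] φ(1)=1,φ(2)=1,φ(3)=2,φ(4)=2,φ(6)=2,φ(9)=6,φ(12)=4,φ(18)=6,φ(36)=12 ⇒ 36

a_36 = 36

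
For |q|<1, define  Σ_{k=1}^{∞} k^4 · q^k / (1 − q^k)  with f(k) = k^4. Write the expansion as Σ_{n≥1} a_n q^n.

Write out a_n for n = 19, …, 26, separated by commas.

130322, 170898, 196964, 248914, 279842, 358258, 391251, 485554

q^19  k|19↦f(k): 19:130321 1:1  a_19=130322
d|20:{20,10,5,4,2,1}  Σf=160000+10000+625+256+16+1=170898
[q^21] f(1)=1,f(3)=81,f(7)=2401,f(21)=194481 ⇒ 196964
n=22: 1·22 2·11 11·2 22·1  f→[1+16+14641+234256]=248914
[q^23] f(23)=279841,f(1)=1 ⇒ 279842
n=24: 24·1 12·2 8·3 6·4 4·6 3·8 2·12 1·24  f→[331776+20736+4096+1296+256+81+16+1]=358258
d|25:{25,5,1}  Σf=390625+625+1=391251
n=26: 26·1 13·2 2·13 1·26  f→[456976+28561+16+1]=485554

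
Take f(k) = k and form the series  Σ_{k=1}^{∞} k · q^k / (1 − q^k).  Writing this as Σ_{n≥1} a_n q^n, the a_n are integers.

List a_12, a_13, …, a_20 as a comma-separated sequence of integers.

28, 14, 24, 24, 31, 18, 39, 20, 42

d|12:{12,6,4,3,2,1}  Σf=12+6+4+3+2+1=28
n=13: 1·13 13·1  f→[1+13]=14
n=14: 14·1 7·2 2·7 1·14  f→[14+7+2+1]=24
q^15  k|15↦f(k): 15:15 5:5 3:3 1:1  a_15=24
n=16: 16·1 8·2 4·4 2·8 1·16  f→[16+8+4+2+1]=31
q^17  k|17↦f(k): 17:17 1:1  a_17=18
q^18  k|18↦f(k): 18:18 9:9 6:6 3:3 2:2 1:1  a_18=39
[q^19] f(1)=1,f(19)=19 ⇒ 20
d|20:{20,10,5,4,2,1}  Σf=20+10+5+4+2+1=42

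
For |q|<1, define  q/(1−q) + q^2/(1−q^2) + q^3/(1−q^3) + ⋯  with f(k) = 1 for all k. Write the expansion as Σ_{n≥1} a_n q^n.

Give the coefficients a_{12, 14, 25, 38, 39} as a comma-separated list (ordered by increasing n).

6, 4, 3, 4, 4

n=12: 1·12 2·6 3·4 4·3 6·2 12·1  f→[1+1+1+1+1+1]=6
[q^14] f(1)=1,f(2)=1,f(7)=1,f(14)=1 ⇒ 4
[q^25] f(1)=1,f(5)=1,f(25)=1 ⇒ 3
[q^38] f(38)=1,f(19)=1,f(2)=1,f(1)=1 ⇒ 4
d|39:{39,13,3,1}  Σf=1+1+1+1=4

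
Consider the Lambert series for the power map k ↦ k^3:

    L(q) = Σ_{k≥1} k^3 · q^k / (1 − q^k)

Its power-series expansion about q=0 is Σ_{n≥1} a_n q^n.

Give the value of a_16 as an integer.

a_16 = 4681

[q^16] f(16)=4096,f(8)=512,f(4)=64,f(2)=8,f(1)=1 ⇒ 4681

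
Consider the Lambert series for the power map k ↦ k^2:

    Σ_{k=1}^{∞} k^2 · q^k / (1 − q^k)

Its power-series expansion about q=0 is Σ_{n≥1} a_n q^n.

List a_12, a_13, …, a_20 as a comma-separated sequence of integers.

d|12:{1,2,3,4,6,12}  Σf=1+4+9+16+36+144=210
[q^13] f(13)=169,f(1)=1 ⇒ 170
[q^14] f(14)=196,f(7)=49,f(2)=4,f(1)=1 ⇒ 250
[q^15] f(15)=225,f(5)=25,f(3)=9,f(1)=1 ⇒ 260
[q^16] f(16)=256,f(8)=64,f(4)=16,f(2)=4,f(1)=1 ⇒ 341
[q^17] f(1)=1,f(17)=289 ⇒ 290
q^18  k|18↦f(k): 18:324 9:81 6:36 3:9 2:4 1:1  a_18=455
[q^19] f(1)=1,f(19)=361 ⇒ 362
d|20:{20,10,5,4,2,1}  Σf=400+100+25+16+4+1=546

210, 170, 250, 260, 341, 290, 455, 362, 546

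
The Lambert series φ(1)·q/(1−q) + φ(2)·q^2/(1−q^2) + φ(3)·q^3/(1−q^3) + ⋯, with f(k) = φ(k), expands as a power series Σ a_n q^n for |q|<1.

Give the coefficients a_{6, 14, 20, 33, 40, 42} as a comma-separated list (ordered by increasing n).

q^6  k|6↦φ(k): 6:2 3:2 2:1 1:1  a_6=6
[q^14] φ(14)=6,φ(7)=6,φ(2)=1,φ(1)=1 ⇒ 14
q^20  k|20↦φ(k): 20:8 10:4 5:4 4:2 2:1 1:1  a_20=20
[q^33] φ(1)=1,φ(3)=2,φ(11)=10,φ(33)=20 ⇒ 33
n=40: 1·40 2·20 4·10 5·8 8·5 10·4 20·2 40·1  φ→[1+1+2+4+4+4+8+16]=40
[q^42] φ(42)=12,φ(21)=12,φ(14)=6,φ(7)=6,φ(6)=2,φ(3)=2,φ(2)=1,φ(1)=1 ⇒ 42

6, 14, 20, 33, 40, 42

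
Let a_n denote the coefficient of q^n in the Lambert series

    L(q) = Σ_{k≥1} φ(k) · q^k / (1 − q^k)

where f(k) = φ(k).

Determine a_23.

n=23: 1·23 23·1  φ→[1+22]=23

a_23 = 23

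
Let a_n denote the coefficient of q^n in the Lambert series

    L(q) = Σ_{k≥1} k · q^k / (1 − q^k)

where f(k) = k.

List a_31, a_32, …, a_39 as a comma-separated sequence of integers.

n=31: 31·1 1·31  f→[31+1]=32
d|32:{1,2,4,8,16,32}  Σf=1+2+4+8+16+32=63
[q^33] f(1)=1,f(3)=3,f(11)=11,f(33)=33 ⇒ 48
q^34  k|34↦f(k): 1:1 2:2 17:17 34:34  a_34=54
q^35  k|35↦f(k): 1:1 5:5 7:7 35:35  a_35=48
[q^36] f(36)=36,f(18)=18,f(12)=12,f(9)=9,f(6)=6,f(4)=4,f(3)=3,f(2)=2,f(1)=1 ⇒ 91
q^37  k|37↦f(k): 37:37 1:1  a_37=38
[q^38] f(1)=1,f(2)=2,f(19)=19,f(38)=38 ⇒ 60
[q^39] f(39)=39,f(13)=13,f(3)=3,f(1)=1 ⇒ 56

32, 63, 48, 54, 48, 91, 38, 60, 56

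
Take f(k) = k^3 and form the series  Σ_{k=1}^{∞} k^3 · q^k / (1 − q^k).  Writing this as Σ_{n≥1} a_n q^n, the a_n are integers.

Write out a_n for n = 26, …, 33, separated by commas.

19782, 20440, 25112, 24390, 31752, 29792, 37449, 37296

d|26:{1,2,13,26}  Σf=1+8+2197+17576=19782
d|27:{1,3,9,27}  Σf=1+27+729+19683=20440
q^28  k|28↦f(k): 28:21952 14:2744 7:343 4:64 2:8 1:1  a_28=25112
n=29: 29·1 1·29  f→[24389+1]=24390
[q^30] f(1)=1,f(2)=8,f(3)=27,f(5)=125,f(6)=216,f(10)=1000,f(15)=3375,f(30)=27000 ⇒ 31752
n=31: 1·31 31·1  f→[1+29791]=29792
d|32:{1,2,4,8,16,32}  Σf=1+8+64+512+4096+32768=37449
n=33: 33·1 11·3 3·11 1·33  f→[35937+1331+27+1]=37296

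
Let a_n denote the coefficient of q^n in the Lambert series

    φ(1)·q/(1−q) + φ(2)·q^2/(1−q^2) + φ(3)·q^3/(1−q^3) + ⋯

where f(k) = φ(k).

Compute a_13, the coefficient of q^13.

n=13: 1·13 13·1  φ→[1+12]=13

a_13 = 13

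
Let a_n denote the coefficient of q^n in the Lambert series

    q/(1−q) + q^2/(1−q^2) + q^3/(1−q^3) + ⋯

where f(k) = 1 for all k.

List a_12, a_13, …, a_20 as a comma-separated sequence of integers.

6, 2, 4, 4, 5, 2, 6, 2, 6

d|12:{1,2,3,4,6,12}  Σf=1+1+1+1+1+1=6
n=13: 13·1 1·13  f→[1+1]=2
d|14:{14,7,2,1}  Σf=1+1+1+1=4
q^15  k|15↦f(k): 1:1 3:1 5:1 15:1  a_15=4
n=16: 16·1 8·2 4·4 2·8 1·16  f→[1+1+1+1+1]=5
n=17: 17·1 1·17  f→[1+1]=2
[q^18] f(18)=1,f(9)=1,f(6)=1,f(3)=1,f(2)=1,f(1)=1 ⇒ 6
d|19:{19,1}  Σf=1+1=2
n=20: 1·20 2·10 4·5 5·4 10·2 20·1  f→[1+1+1+1+1+1]=6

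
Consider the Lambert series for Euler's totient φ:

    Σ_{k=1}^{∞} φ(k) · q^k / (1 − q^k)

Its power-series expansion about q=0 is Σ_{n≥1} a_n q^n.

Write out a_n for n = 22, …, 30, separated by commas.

d|22:{1,2,11,22}  Σφ=1+1+10+10=22
d|23:{23,1}  Σφ=22+1=23
q^24  k|24↦φ(k): 1:1 2:1 3:2 4:2 6:2 8:4 12:4 24:8  a_24=24
n=25: 25·1 5·5 1·25  φ→[20+4+1]=25
q^26  k|26↦φ(k): 1:1 2:1 13:12 26:12  a_26=26
d|27:{1,3,9,27}  Σφ=1+2+6+18=27
n=28: 28·1 14·2 7·4 4·7 2·14 1·28  φ→[12+6+6+2+1+1]=28
d|29:{1,29}  Σφ=1+28=29
d|30:{1,2,3,5,6,10,15,30}  Σφ=1+1+2+4+2+4+8+8=30

22, 23, 24, 25, 26, 27, 28, 29, 30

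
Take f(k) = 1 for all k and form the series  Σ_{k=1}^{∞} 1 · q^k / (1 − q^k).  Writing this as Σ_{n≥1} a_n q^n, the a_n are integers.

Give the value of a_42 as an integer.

d|42:{42,21,14,7,6,3,2,1}  Σf=1+1+1+1+1+1+1+1=8

a_42 = 8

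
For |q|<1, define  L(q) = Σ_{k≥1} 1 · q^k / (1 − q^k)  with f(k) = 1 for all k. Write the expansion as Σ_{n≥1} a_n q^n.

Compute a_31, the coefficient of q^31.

q^31  k|31↦f(k): 31:1 1:1  a_31=2

a_31 = 2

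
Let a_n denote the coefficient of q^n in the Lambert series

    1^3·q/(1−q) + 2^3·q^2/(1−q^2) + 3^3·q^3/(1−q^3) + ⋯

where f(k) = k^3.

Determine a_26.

n=26: 26·1 13·2 2·13 1·26  f→[17576+2197+8+1]=19782

a_26 = 19782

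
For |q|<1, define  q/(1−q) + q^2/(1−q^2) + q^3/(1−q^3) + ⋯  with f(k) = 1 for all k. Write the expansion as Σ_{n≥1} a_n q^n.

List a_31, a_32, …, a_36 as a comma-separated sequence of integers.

n=31: 31·1 1·31  f→[1+1]=2
[q^32] f(32)=1,f(16)=1,f(8)=1,f(4)=1,f(2)=1,f(1)=1 ⇒ 6
[q^33] f(1)=1,f(3)=1,f(11)=1,f(33)=1 ⇒ 4
n=34: 34·1 17·2 2·17 1·34  f→[1+1+1+1]=4
d|35:{35,7,5,1}  Σf=1+1+1+1=4
d|36:{1,2,3,4,6,9,12,18,36}  Σf=1+1+1+1+1+1+1+1+1=9

2, 6, 4, 4, 4, 9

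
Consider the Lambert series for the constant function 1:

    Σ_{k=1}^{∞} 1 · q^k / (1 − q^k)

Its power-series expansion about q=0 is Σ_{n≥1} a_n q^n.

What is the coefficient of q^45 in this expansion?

q^45  k|45↦f(k): 1:1 3:1 5:1 9:1 15:1 45:1  a_45=6

a_45 = 6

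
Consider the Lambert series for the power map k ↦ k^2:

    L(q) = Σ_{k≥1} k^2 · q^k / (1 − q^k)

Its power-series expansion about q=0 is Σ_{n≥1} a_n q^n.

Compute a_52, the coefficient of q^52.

a_52 = 3570

[q^52] f(1)=1,f(2)=4,f(4)=16,f(13)=169,f(26)=676,f(52)=2704 ⇒ 3570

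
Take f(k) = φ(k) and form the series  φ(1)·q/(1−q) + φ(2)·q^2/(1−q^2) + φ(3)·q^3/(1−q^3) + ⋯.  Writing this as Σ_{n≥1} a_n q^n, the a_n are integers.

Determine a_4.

d|4:{1,2,4}  Σφ=1+1+2=4

a_4 = 4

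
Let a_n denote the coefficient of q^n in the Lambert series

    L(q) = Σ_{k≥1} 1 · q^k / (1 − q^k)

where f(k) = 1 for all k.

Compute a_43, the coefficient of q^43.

a_43 = 2

n=43: 43·1 1·43  f→[1+1]=2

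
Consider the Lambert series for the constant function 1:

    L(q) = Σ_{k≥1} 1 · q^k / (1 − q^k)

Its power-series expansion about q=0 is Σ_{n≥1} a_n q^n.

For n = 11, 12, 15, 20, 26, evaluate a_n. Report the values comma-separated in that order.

2, 6, 4, 6, 4

[q^11] f(11)=1,f(1)=1 ⇒ 2
[q^12] f(12)=1,f(6)=1,f(4)=1,f(3)=1,f(2)=1,f(1)=1 ⇒ 6
q^15  k|15↦f(k): 1:1 3:1 5:1 15:1  a_15=4
[q^20] f(1)=1,f(2)=1,f(4)=1,f(5)=1,f(10)=1,f(20)=1 ⇒ 6
[q^26] f(26)=1,f(13)=1,f(2)=1,f(1)=1 ⇒ 4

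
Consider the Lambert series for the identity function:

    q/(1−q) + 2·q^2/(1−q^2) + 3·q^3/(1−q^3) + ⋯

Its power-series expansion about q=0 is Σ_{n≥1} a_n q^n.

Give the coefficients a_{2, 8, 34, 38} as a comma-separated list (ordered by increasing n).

q^2  k|2↦f(k): 1:1 2:2  a_2=3
d|8:{8,4,2,1}  Σf=8+4+2+1=15
d|34:{1,2,17,34}  Σf=1+2+17+34=54
[q^38] f(38)=38,f(19)=19,f(2)=2,f(1)=1 ⇒ 60

3, 15, 54, 60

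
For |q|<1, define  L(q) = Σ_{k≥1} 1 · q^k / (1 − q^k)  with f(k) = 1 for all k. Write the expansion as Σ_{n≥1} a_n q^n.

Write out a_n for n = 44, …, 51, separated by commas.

n=44: 1·44 2·22 4·11 11·4 22·2 44·1  f→[1+1+1+1+1+1]=6
q^45  k|45↦f(k): 45:1 15:1 9:1 5:1 3:1 1:1  a_45=6
q^46  k|46↦f(k): 46:1 23:1 2:1 1:1  a_46=4
[q^47] f(1)=1,f(47)=1 ⇒ 2
n=48: 48·1 24·2 16·3 12·4 8·6 6·8 4·12 3·16 2·24 1·48  f→[1+1+1+1+1+1+1+1+1+1]=10
[q^49] f(49)=1,f(7)=1,f(1)=1 ⇒ 3
n=50: 50·1 25·2 10·5 5·10 2·25 1·50  f→[1+1+1+1+1+1]=6
n=51: 51·1 17·3 3·17 1·51  f→[1+1+1+1]=4

6, 6, 4, 2, 10, 3, 6, 4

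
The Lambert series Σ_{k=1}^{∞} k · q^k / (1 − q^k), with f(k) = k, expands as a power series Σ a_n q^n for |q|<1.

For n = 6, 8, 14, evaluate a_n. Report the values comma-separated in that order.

12, 15, 24

n=6: 1·6 2·3 3·2 6·1  f→[1+2+3+6]=12
d|8:{8,4,2,1}  Σf=8+4+2+1=15
d|14:{14,7,2,1}  Σf=14+7+2+1=24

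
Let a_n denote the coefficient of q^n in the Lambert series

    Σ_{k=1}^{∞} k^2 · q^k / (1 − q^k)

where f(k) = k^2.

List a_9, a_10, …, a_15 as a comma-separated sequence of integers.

q^9  k|9↦f(k): 9:81 3:9 1:1  a_9=91
[q^10] f(10)=100,f(5)=25,f(2)=4,f(1)=1 ⇒ 130
n=11: 1·11 11·1  f→[1+121]=122
n=12: 12·1 6·2 4·3 3·4 2·6 1·12  f→[144+36+16+9+4+1]=210
n=13: 1·13 13·1  f→[1+169]=170
d|14:{14,7,2,1}  Σf=196+49+4+1=250
n=15: 1·15 3·5 5·3 15·1  f→[1+9+25+225]=260

91, 130, 122, 210, 170, 250, 260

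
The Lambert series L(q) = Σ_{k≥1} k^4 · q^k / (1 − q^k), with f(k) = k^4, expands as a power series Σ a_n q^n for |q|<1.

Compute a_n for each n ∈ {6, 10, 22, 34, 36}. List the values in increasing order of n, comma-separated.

d|6:{1,2,3,6}  Σf=1+16+81+1296=1394
d|10:{1,2,5,10}  Σf=1+16+625+10000=10642
[q^22] f(1)=1,f(2)=16,f(11)=14641,f(22)=234256 ⇒ 248914
d|34:{1,2,17,34}  Σf=1+16+83521+1336336=1419874
[q^36] f(36)=1679616,f(18)=104976,f(12)=20736,f(9)=6561,f(6)=1296,f(4)=256,f(3)=81,f(2)=16,f(1)=1 ⇒ 1813539

1394, 10642, 248914, 1419874, 1813539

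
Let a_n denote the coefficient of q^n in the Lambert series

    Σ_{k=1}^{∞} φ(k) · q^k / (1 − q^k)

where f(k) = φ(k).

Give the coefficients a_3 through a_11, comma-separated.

n=3: 3·1 1·3  φ→[2+1]=3
q^4  k|4↦φ(k): 4:2 2:1 1:1  a_4=4
[q^5] φ(5)=4,φ(1)=1 ⇒ 5
d|6:{1,2,3,6}  Σφ=1+1+2+2=6
n=7: 7·1 1·7  φ→[6+1]=7
q^8  k|8↦φ(k): 8:4 4:2 2:1 1:1  a_8=8
d|9:{1,3,9}  Σφ=1+2+6=9
d|10:{1,2,5,10}  Σφ=1+1+4+4=10
q^11  k|11↦φ(k): 11:10 1:1  a_11=11

3, 4, 5, 6, 7, 8, 9, 10, 11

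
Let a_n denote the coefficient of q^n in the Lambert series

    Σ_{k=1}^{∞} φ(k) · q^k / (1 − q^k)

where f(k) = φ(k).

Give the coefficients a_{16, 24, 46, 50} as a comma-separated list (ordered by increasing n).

[q^16] φ(1)=1,φ(2)=1,φ(4)=2,φ(8)=4,φ(16)=8 ⇒ 16
[q^24] φ(1)=1,φ(2)=1,φ(3)=2,φ(4)=2,φ(6)=2,φ(8)=4,φ(12)=4,φ(24)=8 ⇒ 24
n=46: 1·46 2·23 23·2 46·1  φ→[1+1+22+22]=46
[q^50] φ(50)=20,φ(25)=20,φ(10)=4,φ(5)=4,φ(2)=1,φ(1)=1 ⇒ 50

16, 24, 46, 50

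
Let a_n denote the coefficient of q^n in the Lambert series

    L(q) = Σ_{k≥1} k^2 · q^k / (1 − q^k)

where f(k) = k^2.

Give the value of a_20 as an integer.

d|20:{1,2,4,5,10,20}  Σf=1+4+16+25+100+400=546

a_20 = 546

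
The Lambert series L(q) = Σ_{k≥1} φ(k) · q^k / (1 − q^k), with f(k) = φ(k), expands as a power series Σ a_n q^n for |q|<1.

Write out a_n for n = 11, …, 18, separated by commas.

n=11: 1·11 11·1  φ→[1+10]=11
n=12: 1·12 2·6 3·4 4·3 6·2 12·1  φ→[1+1+2+2+2+4]=12
d|13:{13,1}  Σφ=12+1=13
[q^14] φ(14)=6,φ(7)=6,φ(2)=1,φ(1)=1 ⇒ 14
d|15:{1,3,5,15}  Σφ=1+2+4+8=15
q^16  k|16↦φ(k): 16:8 8:4 4:2 2:1 1:1  a_16=16
d|17:{17,1}  Σφ=16+1=17
q^18  k|18↦φ(k): 18:6 9:6 6:2 3:2 2:1 1:1  a_18=18

11, 12, 13, 14, 15, 16, 17, 18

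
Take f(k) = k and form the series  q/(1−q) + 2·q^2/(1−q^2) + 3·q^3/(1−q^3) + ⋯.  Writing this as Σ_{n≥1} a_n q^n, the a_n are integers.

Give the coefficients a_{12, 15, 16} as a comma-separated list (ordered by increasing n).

n=12: 12·1 6·2 4·3 3·4 2·6 1·12  f→[12+6+4+3+2+1]=28
n=15: 1·15 3·5 5·3 15·1  f→[1+3+5+15]=24
[q^16] f(16)=16,f(8)=8,f(4)=4,f(2)=2,f(1)=1 ⇒ 31

28, 24, 31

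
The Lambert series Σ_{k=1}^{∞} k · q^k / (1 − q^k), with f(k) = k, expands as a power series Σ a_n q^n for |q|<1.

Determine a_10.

d|10:{1,2,5,10}  Σf=1+2+5+10=18

a_10 = 18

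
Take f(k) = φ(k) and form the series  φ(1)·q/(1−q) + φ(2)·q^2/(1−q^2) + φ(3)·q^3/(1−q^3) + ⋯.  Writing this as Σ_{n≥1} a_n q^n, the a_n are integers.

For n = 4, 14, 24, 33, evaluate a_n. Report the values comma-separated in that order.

d|4:{1,2,4}  Σφ=1+1+2=4
d|14:{1,2,7,14}  Σφ=1+1+6+6=14
d|24:{1,2,3,4,6,8,12,24}  Σφ=1+1+2+2+2+4+4+8=24
d|33:{33,11,3,1}  Σφ=20+10+2+1=33

4, 14, 24, 33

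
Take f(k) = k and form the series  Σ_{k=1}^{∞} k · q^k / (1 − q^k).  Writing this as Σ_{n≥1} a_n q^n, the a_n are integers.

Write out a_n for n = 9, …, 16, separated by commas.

d|9:{9,3,1}  Σf=9+3+1=13
q^10  k|10↦f(k): 10:10 5:5 2:2 1:1  a_10=18
n=11: 11·1 1·11  f→[11+1]=12
q^12  k|12↦f(k): 12:12 6:6 4:4 3:3 2:2 1:1  a_12=28
q^13  k|13↦f(k): 13:13 1:1  a_13=14
q^14  k|14↦f(k): 1:1 2:2 7:7 14:14  a_14=24
d|15:{1,3,5,15}  Σf=1+3+5+15=24
q^16  k|16↦f(k): 16:16 8:8 4:4 2:2 1:1  a_16=31

13, 18, 12, 28, 14, 24, 24, 31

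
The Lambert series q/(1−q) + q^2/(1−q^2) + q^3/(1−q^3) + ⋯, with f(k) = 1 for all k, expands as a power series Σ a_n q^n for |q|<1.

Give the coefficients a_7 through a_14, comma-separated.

d|7:{1,7}  Σf=1+1=2
[q^8] f(1)=1,f(2)=1,f(4)=1,f(8)=1 ⇒ 4
d|9:{1,3,9}  Σf=1+1+1=3
d|10:{10,5,2,1}  Σf=1+1+1+1=4
d|11:{11,1}  Σf=1+1=2
d|12:{1,2,3,4,6,12}  Σf=1+1+1+1+1+1=6
q^13  k|13↦f(k): 13:1 1:1  a_13=2
q^14  k|14↦f(k): 1:1 2:1 7:1 14:1  a_14=4

2, 4, 3, 4, 2, 6, 2, 4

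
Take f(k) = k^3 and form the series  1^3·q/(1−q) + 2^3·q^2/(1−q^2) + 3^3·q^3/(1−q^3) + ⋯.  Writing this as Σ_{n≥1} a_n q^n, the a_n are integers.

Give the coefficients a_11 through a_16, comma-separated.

1332, 2044, 2198, 3096, 3528, 4681

[q^11] f(1)=1,f(11)=1331 ⇒ 1332
[q^12] f(12)=1728,f(6)=216,f(4)=64,f(3)=27,f(2)=8,f(1)=1 ⇒ 2044
q^13  k|13↦f(k): 13:2197 1:1  a_13=2198
[q^14] f(1)=1,f(2)=8,f(7)=343,f(14)=2744 ⇒ 3096
q^15  k|15↦f(k): 1:1 3:27 5:125 15:3375  a_15=3528
d|16:{1,2,4,8,16}  Σf=1+8+64+512+4096=4681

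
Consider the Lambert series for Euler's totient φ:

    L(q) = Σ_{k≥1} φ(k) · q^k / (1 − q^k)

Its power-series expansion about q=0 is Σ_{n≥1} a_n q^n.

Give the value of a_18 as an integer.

[q^18] φ(18)=6,φ(9)=6,φ(6)=2,φ(3)=2,φ(2)=1,φ(1)=1 ⇒ 18

a_18 = 18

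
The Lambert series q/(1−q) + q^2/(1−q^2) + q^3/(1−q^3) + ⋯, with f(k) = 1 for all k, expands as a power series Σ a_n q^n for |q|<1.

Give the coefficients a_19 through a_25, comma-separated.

d|19:{19,1}  Σf=1+1=2
n=20: 1·20 2·10 4·5 5·4 10·2 20·1  f→[1+1+1+1+1+1]=6
n=21: 1·21 3·7 7·3 21·1  f→[1+1+1+1]=4
d|22:{1,2,11,22}  Σf=1+1+1+1=4
[q^23] f(1)=1,f(23)=1 ⇒ 2
q^24  k|24↦f(k): 24:1 12:1 8:1 6:1 4:1 3:1 2:1 1:1  a_24=8
n=25: 25·1 5·5 1·25  f→[1+1+1]=3

2, 6, 4, 4, 2, 8, 3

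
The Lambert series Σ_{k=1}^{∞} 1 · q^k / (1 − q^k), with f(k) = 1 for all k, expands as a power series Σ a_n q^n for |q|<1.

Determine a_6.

q^6  k|6↦f(k): 1:1 2:1 3:1 6:1  a_6=4

a_6 = 4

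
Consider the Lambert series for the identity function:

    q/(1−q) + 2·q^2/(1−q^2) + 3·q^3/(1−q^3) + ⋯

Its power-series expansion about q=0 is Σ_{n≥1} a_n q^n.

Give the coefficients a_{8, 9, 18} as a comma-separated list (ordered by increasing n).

d|8:{1,2,4,8}  Σf=1+2+4+8=15
[q^9] f(9)=9,f(3)=3,f(1)=1 ⇒ 13
d|18:{1,2,3,6,9,18}  Σf=1+2+3+6+9+18=39

15, 13, 39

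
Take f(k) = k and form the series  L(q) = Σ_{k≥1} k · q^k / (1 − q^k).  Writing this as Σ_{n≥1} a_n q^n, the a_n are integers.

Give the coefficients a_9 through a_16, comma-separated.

q^9  k|9↦f(k): 1:1 3:3 9:9  a_9=13
n=10: 10·1 5·2 2·5 1·10  f→[10+5+2+1]=18
n=11: 11·1 1·11  f→[11+1]=12
q^12  k|12↦f(k): 1:1 2:2 3:3 4:4 6:6 12:12  a_12=28
d|13:{13,1}  Σf=13+1=14
n=14: 14·1 7·2 2·7 1·14  f→[14+7+2+1]=24
n=15: 15·1 5·3 3·5 1·15  f→[15+5+3+1]=24
q^16  k|16↦f(k): 16:16 8:8 4:4 2:2 1:1  a_16=31

13, 18, 12, 28, 14, 24, 24, 31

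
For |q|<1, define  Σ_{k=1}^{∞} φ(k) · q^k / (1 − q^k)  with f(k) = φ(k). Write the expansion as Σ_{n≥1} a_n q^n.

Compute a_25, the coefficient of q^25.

d|25:{1,5,25}  Σφ=1+4+20=25

a_25 = 25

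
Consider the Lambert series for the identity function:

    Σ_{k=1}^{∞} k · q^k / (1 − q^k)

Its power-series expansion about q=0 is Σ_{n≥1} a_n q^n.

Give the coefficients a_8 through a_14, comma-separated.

15, 13, 18, 12, 28, 14, 24

n=8: 1·8 2·4 4·2 8·1  f→[1+2+4+8]=15
n=9: 1·9 3·3 9·1  f→[1+3+9]=13
[q^10] f(10)=10,f(5)=5,f(2)=2,f(1)=1 ⇒ 18
n=11: 11·1 1·11  f→[11+1]=12
q^12  k|12↦f(k): 12:12 6:6 4:4 3:3 2:2 1:1  a_12=28
[q^13] f(1)=1,f(13)=13 ⇒ 14
d|14:{1,2,7,14}  Σf=1+2+7+14=24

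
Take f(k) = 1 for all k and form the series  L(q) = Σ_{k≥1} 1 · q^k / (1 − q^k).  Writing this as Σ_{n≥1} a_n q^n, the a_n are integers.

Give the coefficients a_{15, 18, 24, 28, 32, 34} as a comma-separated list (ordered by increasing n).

4, 6, 8, 6, 6, 4

n=15: 15·1 5·3 3·5 1·15  f→[1+1+1+1]=4
q^18  k|18↦f(k): 18:1 9:1 6:1 3:1 2:1 1:1  a_18=6
[q^24] f(1)=1,f(2)=1,f(3)=1,f(4)=1,f(6)=1,f(8)=1,f(12)=1,f(24)=1 ⇒ 8
n=28: 1·28 2·14 4·7 7·4 14·2 28·1  f→[1+1+1+1+1+1]=6
q^32  k|32↦f(k): 1:1 2:1 4:1 8:1 16:1 32:1  a_32=6
d|34:{1,2,17,34}  Σf=1+1+1+1=4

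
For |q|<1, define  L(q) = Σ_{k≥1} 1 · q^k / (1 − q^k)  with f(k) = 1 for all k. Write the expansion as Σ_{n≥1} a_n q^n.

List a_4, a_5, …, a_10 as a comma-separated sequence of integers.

n=4: 1·4 2·2 4·1  f→[1+1+1]=3
[q^5] f(5)=1,f(1)=1 ⇒ 2
q^6  k|6↦f(k): 6:1 3:1 2:1 1:1  a_6=4
[q^7] f(1)=1,f(7)=1 ⇒ 2
q^8  k|8↦f(k): 8:1 4:1 2:1 1:1  a_8=4
n=9: 1·9 3·3 9·1  f→[1+1+1]=3
[q^10] f(1)=1,f(2)=1,f(5)=1,f(10)=1 ⇒ 4

3, 2, 4, 2, 4, 3, 4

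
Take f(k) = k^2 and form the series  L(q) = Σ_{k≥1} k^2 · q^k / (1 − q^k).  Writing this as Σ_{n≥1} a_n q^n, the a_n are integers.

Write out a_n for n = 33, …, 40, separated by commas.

n=33: 1·33 3·11 11·3 33·1  f→[1+9+121+1089]=1220
d|34:{1,2,17,34}  Σf=1+4+289+1156=1450
[q^35] f(1)=1,f(5)=25,f(7)=49,f(35)=1225 ⇒ 1300
d|36:{1,2,3,4,6,9,12,18,36}  Σf=1+4+9+16+36+81+144+324+1296=1911
d|37:{37,1}  Σf=1369+1=1370
q^38  k|38↦f(k): 38:1444 19:361 2:4 1:1  a_38=1810
d|39:{39,13,3,1}  Σf=1521+169+9+1=1700
[q^40] f(1)=1,f(2)=4,f(4)=16,f(5)=25,f(8)=64,f(10)=100,f(20)=400,f(40)=1600 ⇒ 2210

1220, 1450, 1300, 1911, 1370, 1810, 1700, 2210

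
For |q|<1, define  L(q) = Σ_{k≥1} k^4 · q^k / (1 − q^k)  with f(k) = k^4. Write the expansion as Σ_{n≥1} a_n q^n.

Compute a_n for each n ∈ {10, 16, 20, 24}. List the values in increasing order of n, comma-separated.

10642, 69905, 170898, 358258

d|10:{1,2,5,10}  Σf=1+16+625+10000=10642
q^16  k|16↦f(k): 1:1 2:16 4:256 8:4096 16:65536  a_16=69905
d|20:{1,2,4,5,10,20}  Σf=1+16+256+625+10000+160000=170898
q^24  k|24↦f(k): 1:1 2:16 3:81 4:256 6:1296 8:4096 12:20736 24:331776  a_24=358258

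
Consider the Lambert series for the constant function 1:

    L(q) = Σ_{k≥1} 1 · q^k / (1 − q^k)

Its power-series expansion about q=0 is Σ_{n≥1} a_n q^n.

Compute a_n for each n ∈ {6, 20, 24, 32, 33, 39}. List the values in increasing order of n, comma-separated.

n=6: 6·1 3·2 2·3 1·6  f→[1+1+1+1]=4
[q^20] f(20)=1,f(10)=1,f(5)=1,f(4)=1,f(2)=1,f(1)=1 ⇒ 6
q^24  k|24↦f(k): 24:1 12:1 8:1 6:1 4:1 3:1 2:1 1:1  a_24=8
n=32: 32·1 16·2 8·4 4·8 2·16 1·32  f→[1+1+1+1+1+1]=6
q^33  k|33↦f(k): 1:1 3:1 11:1 33:1  a_33=4
[q^39] f(1)=1,f(3)=1,f(13)=1,f(39)=1 ⇒ 4

4, 6, 8, 6, 4, 4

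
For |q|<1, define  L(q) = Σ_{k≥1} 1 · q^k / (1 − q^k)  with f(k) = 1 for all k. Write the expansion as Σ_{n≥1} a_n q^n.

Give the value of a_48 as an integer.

a_48 = 10

n=48: 48·1 24·2 16·3 12·4 8·6 6·8 4·12 3·16 2·24 1·48  f→[1+1+1+1+1+1+1+1+1+1]=10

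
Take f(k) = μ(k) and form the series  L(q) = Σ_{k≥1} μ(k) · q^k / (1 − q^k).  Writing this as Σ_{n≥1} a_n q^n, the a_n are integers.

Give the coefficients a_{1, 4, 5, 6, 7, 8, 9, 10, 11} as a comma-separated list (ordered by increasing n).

1, 0, 0, 0, 0, 0, 0, 0, 0

[q^1] μ(1)=1 ⇒ 1
q^4  k|4↦μ(k): 4:0 2:-1 1:1  a_4=0
d|5:{1,5}  Σμ=1+(-1)=0
d|6:{1,2,3,6}  Σμ=1+(-1)+(-1)+1=0
[q^7] μ(7)=-1,μ(1)=1 ⇒ 0
[q^8] μ(1)=1,μ(2)=-1,μ(4)=0,μ(8)=0 ⇒ 0
[q^9] μ(9)=0,μ(3)=-1,μ(1)=1 ⇒ 0
n=10: 1·10 2·5 5·2 10·1  μ→[1+(-1)+(-1)+1]=0
n=11: 1·11 11·1  μ→[1+(-1)]=0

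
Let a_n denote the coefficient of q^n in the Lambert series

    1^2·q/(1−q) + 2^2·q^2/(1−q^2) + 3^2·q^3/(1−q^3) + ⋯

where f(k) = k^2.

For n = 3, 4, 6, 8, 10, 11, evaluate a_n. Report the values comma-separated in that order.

q^3  k|3↦f(k): 1:1 3:9  a_3=10
q^4  k|4↦f(k): 1:1 2:4 4:16  a_4=21
[q^6] f(6)=36,f(3)=9,f(2)=4,f(1)=1 ⇒ 50
q^8  k|8↦f(k): 8:64 4:16 2:4 1:1  a_8=85
[q^10] f(10)=100,f(5)=25,f(2)=4,f(1)=1 ⇒ 130
d|11:{11,1}  Σf=121+1=122

10, 21, 50, 85, 130, 122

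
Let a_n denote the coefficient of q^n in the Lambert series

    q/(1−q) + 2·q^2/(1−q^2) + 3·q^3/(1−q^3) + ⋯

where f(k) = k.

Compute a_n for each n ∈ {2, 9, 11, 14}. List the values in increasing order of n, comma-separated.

3, 13, 12, 24

[q^2] f(2)=2,f(1)=1 ⇒ 3
q^9  k|9↦f(k): 9:9 3:3 1:1  a_9=13
n=11: 11·1 1·11  f→[11+1]=12
n=14: 1·14 2·7 7·2 14·1  f→[1+2+7+14]=24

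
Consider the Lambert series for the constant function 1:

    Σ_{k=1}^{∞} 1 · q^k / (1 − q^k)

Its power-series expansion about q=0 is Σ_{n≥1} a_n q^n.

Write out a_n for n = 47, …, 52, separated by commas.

d|47:{1,47}  Σf=1+1=2
[q^48] f(1)=1,f(2)=1,f(3)=1,f(4)=1,f(6)=1,f(8)=1,f(12)=1,f(16)=1,f(24)=1,f(48)=1 ⇒ 10
q^49  k|49↦f(k): 49:1 7:1 1:1  a_49=3
[q^50] f(50)=1,f(25)=1,f(10)=1,f(5)=1,f(2)=1,f(1)=1 ⇒ 6
[q^51] f(51)=1,f(17)=1,f(3)=1,f(1)=1 ⇒ 4
d|52:{52,26,13,4,2,1}  Σf=1+1+1+1+1+1=6

2, 10, 3, 6, 4, 6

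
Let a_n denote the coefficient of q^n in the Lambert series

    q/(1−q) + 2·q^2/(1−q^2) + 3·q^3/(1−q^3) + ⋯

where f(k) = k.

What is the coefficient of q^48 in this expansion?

a_48 = 124

d|48:{1,2,3,4,6,8,12,16,24,48}  Σf=1+2+3+4+6+8+12+16+24+48=124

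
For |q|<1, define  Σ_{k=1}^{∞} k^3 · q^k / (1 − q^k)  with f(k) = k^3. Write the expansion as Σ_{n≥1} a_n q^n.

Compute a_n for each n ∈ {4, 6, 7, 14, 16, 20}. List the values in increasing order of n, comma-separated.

n=4: 4·1 2·2 1·4  f→[64+8+1]=73
q^6  k|6↦f(k): 6:216 3:27 2:8 1:1  a_6=252
n=7: 7·1 1·7  f→[343+1]=344
q^14  k|14↦f(k): 14:2744 7:343 2:8 1:1  a_14=3096
n=16: 16·1 8·2 4·4 2·8 1·16  f→[4096+512+64+8+1]=4681
[q^20] f(20)=8000,f(10)=1000,f(5)=125,f(4)=64,f(2)=8,f(1)=1 ⇒ 9198

73, 252, 344, 3096, 4681, 9198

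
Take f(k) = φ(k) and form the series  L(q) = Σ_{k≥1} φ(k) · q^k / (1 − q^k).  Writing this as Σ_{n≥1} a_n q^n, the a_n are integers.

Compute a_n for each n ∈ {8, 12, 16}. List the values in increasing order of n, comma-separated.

d|8:{8,4,2,1}  Σφ=4+2+1+1=8
n=12: 12·1 6·2 4·3 3·4 2·6 1·12  φ→[4+2+2+2+1+1]=12
n=16: 1·16 2·8 4·4 8·2 16·1  φ→[1+1+2+4+8]=16

8, 12, 16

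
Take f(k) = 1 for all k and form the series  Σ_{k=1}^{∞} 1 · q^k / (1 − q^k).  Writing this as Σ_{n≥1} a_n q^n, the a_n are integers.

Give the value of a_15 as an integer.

a_15 = 4

n=15: 15·1 5·3 3·5 1·15  f→[1+1+1+1]=4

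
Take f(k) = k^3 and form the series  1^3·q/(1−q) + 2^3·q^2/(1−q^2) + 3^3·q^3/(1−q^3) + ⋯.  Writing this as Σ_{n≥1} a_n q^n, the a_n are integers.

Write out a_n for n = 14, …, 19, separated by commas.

n=14: 1·14 2·7 7·2 14·1  f→[1+8+343+2744]=3096
q^15  k|15↦f(k): 1:1 3:27 5:125 15:3375  a_15=3528
[q^16] f(1)=1,f(2)=8,f(4)=64,f(8)=512,f(16)=4096 ⇒ 4681
n=17: 1·17 17·1  f→[1+4913]=4914
d|18:{18,9,6,3,2,1}  Σf=5832+729+216+27+8+1=6813
n=19: 1·19 19·1  f→[1+6859]=6860

3096, 3528, 4681, 4914, 6813, 6860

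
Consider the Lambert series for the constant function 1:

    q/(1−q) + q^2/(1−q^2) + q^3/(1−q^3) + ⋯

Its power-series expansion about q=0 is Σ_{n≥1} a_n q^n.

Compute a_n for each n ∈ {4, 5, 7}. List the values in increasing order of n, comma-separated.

3, 2, 2

[q^4] f(4)=1,f(2)=1,f(1)=1 ⇒ 3
d|5:{5,1}  Σf=1+1=2
d|7:{1,7}  Σf=1+1=2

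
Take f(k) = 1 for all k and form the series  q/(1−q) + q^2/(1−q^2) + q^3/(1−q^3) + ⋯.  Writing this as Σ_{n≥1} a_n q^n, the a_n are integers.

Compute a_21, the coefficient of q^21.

d|21:{21,7,3,1}  Σf=1+1+1+1=4

a_21 = 4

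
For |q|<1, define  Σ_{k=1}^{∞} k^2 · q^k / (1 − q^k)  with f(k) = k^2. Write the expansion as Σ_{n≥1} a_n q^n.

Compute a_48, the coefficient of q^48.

q^48  k|48↦f(k): 1:1 2:4 3:9 4:16 6:36 8:64 12:144 16:256 24:576 48:2304  a_48=3410

a_48 = 3410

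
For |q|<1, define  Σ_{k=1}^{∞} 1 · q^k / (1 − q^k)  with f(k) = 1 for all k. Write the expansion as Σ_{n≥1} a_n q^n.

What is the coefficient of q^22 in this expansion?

d|22:{1,2,11,22}  Σf=1+1+1+1=4

a_22 = 4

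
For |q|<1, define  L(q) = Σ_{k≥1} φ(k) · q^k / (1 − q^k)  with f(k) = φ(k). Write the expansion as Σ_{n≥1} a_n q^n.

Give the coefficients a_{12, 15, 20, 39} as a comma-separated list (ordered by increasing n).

[q^12] φ(12)=4,φ(6)=2,φ(4)=2,φ(3)=2,φ(2)=1,φ(1)=1 ⇒ 12
[q^15] φ(1)=1,φ(3)=2,φ(5)=4,φ(15)=8 ⇒ 15
q^20  k|20↦φ(k): 1:1 2:1 4:2 5:4 10:4 20:8  a_20=20
[q^39] φ(1)=1,φ(3)=2,φ(13)=12,φ(39)=24 ⇒ 39

12, 15, 20, 39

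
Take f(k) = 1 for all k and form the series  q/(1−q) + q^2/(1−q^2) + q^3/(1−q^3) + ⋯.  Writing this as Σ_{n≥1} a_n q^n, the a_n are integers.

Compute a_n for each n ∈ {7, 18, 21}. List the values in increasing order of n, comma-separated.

2, 6, 4

q^7  k|7↦f(k): 1:1 7:1  a_7=2
n=18: 18·1 9·2 6·3 3·6 2·9 1·18  f→[1+1+1+1+1+1]=6
n=21: 1·21 3·7 7·3 21·1  f→[1+1+1+1]=4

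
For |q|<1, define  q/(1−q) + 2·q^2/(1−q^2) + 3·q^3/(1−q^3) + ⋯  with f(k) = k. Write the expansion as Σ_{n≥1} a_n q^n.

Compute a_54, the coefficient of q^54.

q^54  k|54↦f(k): 54:54 27:27 18:18 9:9 6:6 3:3 2:2 1:1  a_54=120

a_54 = 120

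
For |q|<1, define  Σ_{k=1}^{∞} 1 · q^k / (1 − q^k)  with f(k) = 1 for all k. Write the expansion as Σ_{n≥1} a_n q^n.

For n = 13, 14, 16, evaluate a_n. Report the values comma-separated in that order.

q^13  k|13↦f(k): 13:1 1:1  a_13=2
n=14: 14·1 7·2 2·7 1·14  f→[1+1+1+1]=4
d|16:{16,8,4,2,1}  Σf=1+1+1+1+1=5

2, 4, 5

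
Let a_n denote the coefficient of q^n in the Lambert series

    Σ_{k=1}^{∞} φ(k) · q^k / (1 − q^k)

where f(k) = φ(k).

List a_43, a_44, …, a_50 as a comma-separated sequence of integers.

d|43:{1,43}  Σφ=1+42=43
[q^44] φ(1)=1,φ(2)=1,φ(4)=2,φ(11)=10,φ(22)=10,φ(44)=20 ⇒ 44
d|45:{1,3,5,9,15,45}  Σφ=1+2+4+6+8+24=45
n=46: 1·46 2·23 23·2 46·1  φ→[1+1+22+22]=46
d|47:{47,1}  Σφ=46+1=47
q^48  k|48↦φ(k): 48:16 24:8 16:8 12:4 8:4 6:2 4:2 3:2 2:1 1:1  a_48=48
[q^49] φ(1)=1,φ(7)=6,φ(49)=42 ⇒ 49
d|50:{1,2,5,10,25,50}  Σφ=1+1+4+4+20+20=50

43, 44, 45, 46, 47, 48, 49, 50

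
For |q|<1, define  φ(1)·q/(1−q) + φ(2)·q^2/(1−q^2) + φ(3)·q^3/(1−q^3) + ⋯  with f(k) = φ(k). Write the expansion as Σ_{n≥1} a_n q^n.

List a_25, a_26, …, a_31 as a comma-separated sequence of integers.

d|25:{1,5,25}  Σφ=1+4+20=25
q^26  k|26↦φ(k): 1:1 2:1 13:12 26:12  a_26=26
[q^27] φ(27)=18,φ(9)=6,φ(3)=2,φ(1)=1 ⇒ 27
n=28: 1·28 2·14 4·7 7·4 14·2 28·1  φ→[1+1+2+6+6+12]=28
d|29:{1,29}  Σφ=1+28=29
d|30:{30,15,10,6,5,3,2,1}  Σφ=8+8+4+2+4+2+1+1=30
n=31: 1·31 31·1  φ→[1+30]=31

25, 26, 27, 28, 29, 30, 31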